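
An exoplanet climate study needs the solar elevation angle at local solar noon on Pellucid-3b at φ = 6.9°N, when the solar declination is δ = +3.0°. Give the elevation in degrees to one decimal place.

At local noon the hour angle is zero, so the zenith angle equals |φ − δ| = |+6.9° − (+3.000°)| = 3.900°.
Elevation = 90° − 3.900° = 86.1°.

86.1°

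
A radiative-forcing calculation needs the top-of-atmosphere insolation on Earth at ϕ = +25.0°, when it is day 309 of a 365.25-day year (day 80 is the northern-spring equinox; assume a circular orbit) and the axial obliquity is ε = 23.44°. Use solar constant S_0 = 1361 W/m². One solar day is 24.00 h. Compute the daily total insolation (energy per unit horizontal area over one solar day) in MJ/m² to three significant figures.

Solar longitude: L_s = 360° × (309 − 80)/365.25 = 225.708°.
sin δ = sin 23.44° × sin 225.708° = -0.28474, so δ = -16.543°.
cos h₀ = −tan(+25.0°) tan(-16.543°) = 0.1385, h₀ = 1.4318 rad.
Bracket: h₀ sin ϕ sin δ + cos ϕ cos δ sin h₀ = 1.4318×0.42262×-0.28474 + 0.90631×0.95861×0.99036 = -0.172298 + 0.860423 = 0.688125.
Q̄ = (S_0/π) × [bracket] = (1361/π) × 0.688125 = 298.11 W/m².
Daily total = Q̄ × 24.00 h × 3600 s/h = 298.11 × 24.00 × 3600 / 10⁶ = 25.76 MJ/m².

25.8 MJ/m²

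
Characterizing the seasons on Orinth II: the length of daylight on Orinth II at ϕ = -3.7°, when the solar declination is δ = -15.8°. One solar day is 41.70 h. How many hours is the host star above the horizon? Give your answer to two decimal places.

21.09 h

cos h₀ = −tan ϕ · tan δ = −tan(-3.7°) × tan(-15.800°) = -0.0183, so h₀ = 1.5891 rad = 91.05°.
Daylight = 2h₀/(2π) × 41.70 h = (1.5891/π) × 41.70 = 21.09 h.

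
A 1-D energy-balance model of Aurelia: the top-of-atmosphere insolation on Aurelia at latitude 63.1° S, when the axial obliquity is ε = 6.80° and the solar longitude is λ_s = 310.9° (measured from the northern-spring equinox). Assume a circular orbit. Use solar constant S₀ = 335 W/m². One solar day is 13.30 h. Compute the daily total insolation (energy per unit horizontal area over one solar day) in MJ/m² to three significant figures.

Solar declination: sin δ = sin ε · sin λ_s = sin 6.80° × sin 310.9° = -0.08950, so δ = -5.135°.
cos H₀ = −tan(-63.1°) tan(-5.135°) = -0.1771, H₀ = 1.7489 rad.
Bracket: H₀ sin φ sin δ + cos φ cos δ sin H₀ = 1.7489×-0.89180×-0.08950 + 0.45243×0.99599×0.98419 = 0.139590 + 0.443492 = 0.583082.
Q̄ = (S₀/π) × [bracket] = (335/π) × 0.583082 = 62.176 W/m².
Daily total = Q̄ × 13.30 h × 3600 s/h = 62.176 × 13.30 × 3600 / 10⁶ = 2.977 MJ/m².

2.98 MJ/m²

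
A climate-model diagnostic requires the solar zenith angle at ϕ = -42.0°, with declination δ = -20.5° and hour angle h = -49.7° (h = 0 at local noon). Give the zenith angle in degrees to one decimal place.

cos θ_z = sin ϕ sin δ + cos ϕ cos δ cos h = 0.234334 + 0.450219 = 0.684553.
θ_z = arccos(0.684553) = 46.8°.

θ_z = 46.8°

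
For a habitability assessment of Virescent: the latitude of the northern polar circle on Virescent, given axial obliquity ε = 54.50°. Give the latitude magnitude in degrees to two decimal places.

The polar circle is the lowest latitude that experiences at least one full rotation of continuous daylight at the northern-summer solstice; it lies at |φ| = 90° − ε = 90° − 54.50° = 35.50°.

35.50°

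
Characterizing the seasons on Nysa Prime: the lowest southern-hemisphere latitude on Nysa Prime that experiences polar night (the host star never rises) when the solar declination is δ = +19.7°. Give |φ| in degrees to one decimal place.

Polar night requires cos H₀ = −tan φ tan δ ≥ 1, i.e. tan φ tan δ ≤ −1.
The boundary is |tan φ| · |tan δ| = 1, so |φ| = 90° − |δ| = 90° − 19.7° = 70.3° in the southern hemisphere.

|φ| = 70.3°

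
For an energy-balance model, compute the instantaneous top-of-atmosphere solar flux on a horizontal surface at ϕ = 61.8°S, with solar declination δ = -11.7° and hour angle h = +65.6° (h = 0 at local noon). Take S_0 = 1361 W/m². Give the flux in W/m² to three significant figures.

cos θ_z = sin ϕ sin δ + cos ϕ cos δ cos h = 0.178717 + 0.191157 = 0.369874.
Flux = S_0 · cos θ_z = 1361 × 0.369874 = 503.4 W/m².

503 W/m²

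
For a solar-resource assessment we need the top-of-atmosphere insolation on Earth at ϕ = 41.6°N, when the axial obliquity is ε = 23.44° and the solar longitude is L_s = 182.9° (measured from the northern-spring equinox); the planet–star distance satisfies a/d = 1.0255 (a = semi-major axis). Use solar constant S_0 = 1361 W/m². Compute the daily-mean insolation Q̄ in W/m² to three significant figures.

Q̄ ≈ 331 W/m²

Solar declination: sin δ = sin ε · sin L_s = sin 23.44° × sin 182.9° = -0.02013, so δ = -1.153°.
cos h₀ = −tan(+41.6°) tan(-1.153°) = 0.0179, h₀ = 1.5529 rad.
Bracket: h₀ sin ϕ sin δ + cos ϕ cos δ sin h₀ = 1.5529×0.66393×-0.02013 + 0.74780×0.99980×0.99984 = -0.020754 + 0.747531 = 0.726777.
Inverse-square distance factor (a/d)² = 1.0255² = 1.051650.
Q̄ = (S_0/π) × 1.051650 × [bracket] = (1361/π) × 1.051650 × 0.726777 = 331.1 W/m².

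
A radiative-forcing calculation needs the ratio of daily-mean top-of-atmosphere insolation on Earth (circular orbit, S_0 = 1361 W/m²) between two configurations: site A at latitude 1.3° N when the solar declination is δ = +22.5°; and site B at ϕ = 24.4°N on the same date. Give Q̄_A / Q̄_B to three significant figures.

Q̄_A / Q̄_B ≈ 0.849

— Configuration A (ϕ=+1.3°):
cos h₀ = −tan(+1.3°) tan(+22.500°) = -0.0094, h₀ = 1.5802 rad.
Bracket: h₀ sin ϕ sin δ + cos ϕ cos δ sin h₀ = 1.5802×0.02269×0.38268 + 0.99974×0.92388×0.99996 = 0.013721 + 0.923603 = 0.937324.
Q̄ = (S_0/π) × [bracket] = (1361/π) × 0.937324 = 406.07 W/m².
— Configuration B (ϕ=+24.4°):
cos h₀ = −tan(+24.4°) tan(+22.500°) = -0.1879, h₀ = 1.7598 rad.
Bracket: h₀ sin ϕ sin δ + cos ϕ cos δ sin h₀ = 1.7598×0.41310×0.38268 + 0.91068×0.92388×0.98219 = 0.278198 + 0.826374 = 1.104572.
Q̄ = (S_0/π) × [bracket] = (1361/π) × 1.104572 = 478.52 W/m².
Ratio Q̄_A / Q̄_B = 406.07 / 478.52 = 0.8486.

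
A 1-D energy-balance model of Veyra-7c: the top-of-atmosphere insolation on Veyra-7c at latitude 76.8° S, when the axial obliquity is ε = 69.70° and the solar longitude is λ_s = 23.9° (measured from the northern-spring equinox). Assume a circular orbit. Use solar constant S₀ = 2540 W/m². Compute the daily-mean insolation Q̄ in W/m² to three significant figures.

Solar declination: sin δ = sin ε · sin λ_s = sin 69.70° × sin 23.9° = 0.37998, so δ = +22.332°.
cos H₀ = −tan(-76.8°) tan(+22.332°) = 1.7514 ≥ 1 ⇒ polar night, H₀ = 0 and Q̄ = 0.

Q̄ ≈ 0.00 W/m²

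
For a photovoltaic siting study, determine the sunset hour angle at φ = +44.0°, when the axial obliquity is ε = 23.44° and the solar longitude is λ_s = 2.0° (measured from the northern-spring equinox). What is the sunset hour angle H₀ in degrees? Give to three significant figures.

Solar declination: sin δ = sin ε · sin λ_s = sin 23.44° × sin 2.0° = 0.01388, so δ = +0.795°.
cos H₀ = −tan φ · tan δ = −tan(+44.0°) × tan(+0.795°) = -0.0134, so H₀ = 1.5842 rad = 90.77°.

H₀ = 90.8°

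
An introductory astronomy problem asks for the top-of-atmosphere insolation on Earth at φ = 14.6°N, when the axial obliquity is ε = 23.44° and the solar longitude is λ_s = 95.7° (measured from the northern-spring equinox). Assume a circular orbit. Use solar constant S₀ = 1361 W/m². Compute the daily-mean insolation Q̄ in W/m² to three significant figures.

Q̄ ≈ 455 W/m²

Solar declination: sin δ = sin ε · sin λ_s = sin 23.44° × sin 95.7° = 0.39582, so δ = +23.317°.
cos H₀ = −tan(+14.6°) tan(+23.317°) = -0.1123, H₀ = 1.6833 rad.
Bracket: H₀ sin φ sin δ + cos φ cos δ sin H₀ = 1.6833×0.25207×0.39582 + 0.96771×0.91833×0.99368 = 0.167950 + 0.883061 = 1.051011.
Q̄ = (S₀/π) × [bracket] = (1361/π) × 1.051011 = 455.3 W/m².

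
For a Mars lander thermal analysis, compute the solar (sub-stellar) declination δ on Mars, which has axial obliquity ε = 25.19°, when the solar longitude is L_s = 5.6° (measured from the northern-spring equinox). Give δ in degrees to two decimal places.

sin δ = sin ε · sin L_s = sin 25.19° × sin 5.6° = 0.041533.
δ = arcsin(0.041533) = +2.38°.

δ = +2.38°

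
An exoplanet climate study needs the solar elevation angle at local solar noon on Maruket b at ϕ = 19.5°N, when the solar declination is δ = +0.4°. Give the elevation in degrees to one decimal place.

At local noon the hour angle is zero, so the zenith angle equals |ϕ − δ| = |+19.5° − (+0.400°)| = 19.100°.
Elevation = 90° − 19.100° = 70.9°.

70.9°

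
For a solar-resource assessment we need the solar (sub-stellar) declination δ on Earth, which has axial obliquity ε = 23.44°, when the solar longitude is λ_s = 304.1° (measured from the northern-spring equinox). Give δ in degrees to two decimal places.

sin δ = sin ε · sin λ_s = sin 23.44° × sin 304.1° = -0.329393.
δ = arcsin(-0.329393) = -19.23°.

δ = -19.23°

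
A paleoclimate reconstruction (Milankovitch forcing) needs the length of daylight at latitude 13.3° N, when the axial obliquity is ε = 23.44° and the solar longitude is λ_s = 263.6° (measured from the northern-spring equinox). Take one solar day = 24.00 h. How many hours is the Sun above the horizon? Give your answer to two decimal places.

Solar declination: sin δ = sin ε · sin λ_s = sin 23.44° × sin 263.6° = -0.39531, so δ = -23.285°.
cos H₀ = −tan φ · tan δ = −tan(+13.3°) × tan(-23.285°) = 0.1017, so H₀ = 1.4689 rad = 84.16°.
Daylight = 2H₀/(2π) × 24.00 h = (1.4689/π) × 24.00 = 11.22 h.

11.22 h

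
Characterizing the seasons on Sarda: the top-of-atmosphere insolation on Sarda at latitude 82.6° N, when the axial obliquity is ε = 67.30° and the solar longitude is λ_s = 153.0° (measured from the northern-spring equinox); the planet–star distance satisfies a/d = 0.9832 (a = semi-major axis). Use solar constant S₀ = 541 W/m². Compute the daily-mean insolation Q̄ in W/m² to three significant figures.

Solar declination: sin δ = sin ε · sin λ_s = sin 67.30° × sin 153.0° = 0.41882, so δ = +24.760°.
cos H₀ = −tan(+82.6°) tan(+24.760°) = -3.5512 ≤ −1 ⇒ polar day, H₀ = π.
Bracket: H₀ sin φ sin δ + cos φ cos δ sin H₀ = 3.1416×0.99167×0.41882 + 0.12880×0.90807×0.00000 = 1.304805 + 0.000000 = 1.304805.
Inverse-square distance factor (a/d)² = 0.9832² = 0.966682.
Q̄ = (S₀/π) × 0.966682 × [bracket] = (541/π) × 0.966682 × 1.304805 = 217.2 W/m².

Q̄ ≈ 217 W/m²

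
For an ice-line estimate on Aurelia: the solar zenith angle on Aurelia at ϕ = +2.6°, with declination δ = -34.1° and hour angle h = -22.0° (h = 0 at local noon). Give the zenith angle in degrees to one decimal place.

θ_z = 42.1°

cos θ_z = sin ϕ sin δ + cos ϕ cos δ cos h = -0.025432 + 0.766974 = 0.741542.
θ_z = arccos(0.741542) = 42.1°.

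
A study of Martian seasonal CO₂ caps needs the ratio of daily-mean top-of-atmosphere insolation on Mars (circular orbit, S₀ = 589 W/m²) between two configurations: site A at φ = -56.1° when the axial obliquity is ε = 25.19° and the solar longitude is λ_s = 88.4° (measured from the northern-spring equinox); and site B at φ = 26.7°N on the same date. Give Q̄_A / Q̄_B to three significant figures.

Q̄_A / Q̄_B ≈ 0.0703

— Configuration A (φ=-56.1°):
Solar declination: sin δ = sin ε · sin λ_s = sin 25.19° × sin 88.4° = 0.42546, so δ = +25.179°.
cos H₀ = −tan(-56.1°) tan(+25.179°) = 0.6996, H₀ = 0.7959 rad.
Bracket: H₀ sin φ sin δ + cos φ cos δ sin H₀ = 0.7959×-0.83001×0.42546 + 0.55775×0.90498×0.71451 = -0.281061 + 0.360651 = 0.079590.
Q̄ = (S₀/π) × [bracket] = (589/π) × 0.079590 = 14.922 W/m².
— Configuration B (φ=+26.7°):
cos H₀ = −tan(+26.7°) tan(+25.179°) = -0.2364, H₀ = 1.8095 rad.
Bracket: H₀ sin φ sin δ + cos φ cos δ sin H₀ = 1.8095×0.44932×0.42546 + 0.89337×0.90498×0.97164 = 0.345918 + 0.785553 = 1.131471.
Q̄ = (S₀/π) × [bracket] = (589/π) × 1.131471 = 212.13 W/m².
Ratio Q̄_A / Q̄_B = 14.922 / 212.13 = 0.07034.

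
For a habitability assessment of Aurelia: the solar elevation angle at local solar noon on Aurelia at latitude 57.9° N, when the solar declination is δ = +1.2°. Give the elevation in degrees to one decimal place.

33.3°

At local noon the hour angle is zero, so the zenith angle equals |ϕ − δ| = |+57.9° − (+1.200°)| = 56.700°.
Elevation = 90° − 56.700° = 33.3°.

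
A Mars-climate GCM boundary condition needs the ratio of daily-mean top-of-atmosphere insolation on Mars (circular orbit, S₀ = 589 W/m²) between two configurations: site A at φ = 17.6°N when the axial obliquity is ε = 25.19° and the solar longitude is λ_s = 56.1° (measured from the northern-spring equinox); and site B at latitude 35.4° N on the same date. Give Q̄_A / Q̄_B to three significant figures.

— Configuration A (φ=+17.6°):
Solar declination: sin δ = sin ε · sin λ_s = sin 25.19° × sin 56.1° = 0.35327, so δ = +20.688°.
cos H₀ = −tan(+17.6°) tan(+20.688°) = -0.1198, H₀ = 1.6909 rad.
Bracket: H₀ sin φ sin δ + cos φ cos δ sin H₀ = 1.6909×0.30237×0.35327 + 0.95319×0.93552×0.99280 = 0.180619 + 0.885308 = 1.065927.
Q̄ = (S₀/π) × [bracket] = (589/π) × 1.065927 = 199.84 W/m².
— Configuration B (φ=+35.4°):
cos H₀ = −tan(+35.4°) tan(+20.688°) = -0.2684, H₀ = 1.8425 rad.
Bracket: H₀ sin φ sin δ + cos φ cos δ sin H₀ = 1.8425×0.57928×0.35327 + 0.81513×0.93552×0.96332 = 0.377053 + 0.734599 = 1.111652.
Q̄ = (S₀/π) × [bracket] = (589/π) × 1.111652 = 208.42 W/m².
Ratio Q̄_A / Q̄_B = 199.84 / 208.42 = 0.9588.

Q̄_A / Q̄_B ≈ 0.959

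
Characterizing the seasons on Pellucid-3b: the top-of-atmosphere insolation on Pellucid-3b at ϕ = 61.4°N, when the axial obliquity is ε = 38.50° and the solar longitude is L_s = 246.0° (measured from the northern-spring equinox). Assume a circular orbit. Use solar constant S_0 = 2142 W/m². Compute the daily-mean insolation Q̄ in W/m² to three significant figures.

Solar declination: sin δ = sin ε · sin L_s = sin 38.50° × sin 246.0° = -0.56870, so δ = -34.659°.
cos h₀ = −tan(+61.4°) tan(-34.659°) = 1.2681 ≥ 1 ⇒ polar night, h₀ = 0 and Q̄ = 0.

Q̄ ≈ 0.00 W/m²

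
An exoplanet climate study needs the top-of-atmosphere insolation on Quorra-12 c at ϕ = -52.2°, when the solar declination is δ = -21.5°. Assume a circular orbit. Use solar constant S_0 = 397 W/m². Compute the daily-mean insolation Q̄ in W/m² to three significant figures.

Q̄ ≈ 139 W/m²

cos h₀ = −tan(-52.2°) tan(-21.500°) = -0.5078, h₀ = 2.1035 rad.
Bracket: h₀ sin ϕ sin δ + cos ϕ cos δ sin h₀ = 2.1035×-0.79016×-0.36650 + 0.61291×0.93042×0.86146 = 0.609160 + 0.491259 = 1.100419.
Q̄ = (S_0/π) × [bracket] = (397/π) × 1.100419 = 139.1 W/m².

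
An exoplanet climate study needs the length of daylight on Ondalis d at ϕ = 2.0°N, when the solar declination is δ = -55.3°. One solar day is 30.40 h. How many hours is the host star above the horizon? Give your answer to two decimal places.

cos h₀ = −tan ϕ · tan δ = −tan(+2.0°) × tan(-55.300°) = 0.0504, so h₀ = 1.5203 rad = 87.11°.
Daylight = 2h₀/(2π) × 30.40 h = (1.5203/π) × 30.40 = 14.71 h.

14.71 h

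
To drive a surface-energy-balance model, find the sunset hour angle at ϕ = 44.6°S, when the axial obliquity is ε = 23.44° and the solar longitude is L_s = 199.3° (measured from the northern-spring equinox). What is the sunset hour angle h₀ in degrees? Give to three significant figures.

Solar declination: sin δ = sin ε · sin L_s = sin 23.44° × sin 199.3° = -0.13147, so δ = -7.555°.
cos h₀ = −tan ϕ · tan δ = −tan(-44.6°) × tan(-7.555°) = -0.1308, so h₀ = 1.7020 rad = 97.52°.

h₀ = 97.5°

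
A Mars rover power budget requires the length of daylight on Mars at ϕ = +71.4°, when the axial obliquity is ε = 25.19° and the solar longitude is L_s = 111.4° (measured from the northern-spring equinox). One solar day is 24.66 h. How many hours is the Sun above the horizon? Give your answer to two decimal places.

24.66 h

Solar declination: sin δ = sin ε · sin L_s = sin 25.19° × sin 111.4° = 0.39628, so δ = +23.346°.
Sunrise equation: cos h₀ = −tan ϕ · tan δ = -1.2825 ≤ −1, so the Sun never sets (polar day) and h₀ = π.
Daylight = 2h₀/(2π) × 24.66 h = (3.1416/π) × 24.66 = 24.66 h.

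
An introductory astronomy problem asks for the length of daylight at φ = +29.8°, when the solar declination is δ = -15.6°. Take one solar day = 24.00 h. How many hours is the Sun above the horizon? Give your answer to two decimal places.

10.77 h

cos H₀ = −tan φ · tan δ = −tan(+29.8°) × tan(-15.600°) = 0.1599, so H₀ = 1.4102 rad = 80.80°.
Daylight = 2H₀/(2π) × 24.00 h = (1.4102/π) × 24.00 = 10.77 h.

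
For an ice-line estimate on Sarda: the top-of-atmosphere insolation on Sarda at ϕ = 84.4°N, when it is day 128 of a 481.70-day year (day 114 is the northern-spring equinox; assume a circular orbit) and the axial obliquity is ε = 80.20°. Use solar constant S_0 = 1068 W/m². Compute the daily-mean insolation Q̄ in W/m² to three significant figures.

Q̄ ≈ 190 W/m²

Solar longitude: L_s = 360° × (128 − 114)/481.70 = 10.463°.
sin δ = sin 80.20° × sin 10.463° = 0.17895, so δ = +10.309°.
cos h₀ = −tan(+84.4°) tan(+10.309°) = -1.8550 ≤ −1 ⇒ polar day, h₀ = π.
Bracket: h₀ sin ϕ sin δ + cos ϕ cos δ sin h₀ = 3.1416×0.99523×0.17895 + 0.09758×0.98386×0.00000 = 0.559508 + 0.000000 = 0.559508.
Q̄ = (S_0/π) × [bracket] = (1068/π) × 0.559508 = 190.2 W/m².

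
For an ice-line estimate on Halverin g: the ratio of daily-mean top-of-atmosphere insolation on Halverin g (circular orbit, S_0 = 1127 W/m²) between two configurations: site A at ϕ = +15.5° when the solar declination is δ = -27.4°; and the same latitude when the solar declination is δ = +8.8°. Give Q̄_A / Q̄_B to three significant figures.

Q̄_A / Q̄_B ≈ 0.660

— Configuration A (ϕ=+15.5°):
cos h₀ = −tan(+15.5°) tan(-27.400°) = 0.1438, h₀ = 1.4265 rad.
Bracket: h₀ sin ϕ sin δ + cos ϕ cos δ sin h₀ = 1.4265×0.26724×-0.46020 + 0.96363×0.88782×0.98961 = -0.175436 + 0.846641 = 0.671205.
Q̄ = (S_0/π) × [bracket] = (1127/π) × 0.671205 = 240.78 W/m².
— Configuration B (ϕ=+15.5°):
cos h₀ = −tan(+15.5°) tan(+8.800°) = -0.0429, h₀ = 1.6137 rad.
Bracket: h₀ sin ϕ sin δ + cos ϕ cos δ sin h₀ = 1.6137×0.26724×0.15299 + 0.96363×0.98823×0.99908 = 0.065976 + 0.951412 = 1.017388.
Q̄ = (S_0/π) × [bracket] = (1127/π) × 1.017388 = 364.97 W/m².
Ratio Q̄_A / Q̄_B = 240.78 / 364.97 = 0.6597.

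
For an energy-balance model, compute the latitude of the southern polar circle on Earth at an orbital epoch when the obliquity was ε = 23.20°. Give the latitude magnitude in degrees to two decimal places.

The polar circle is the lowest latitude that experiences at least one full rotation of continuous darkness at the northern-summer solstice; it lies at |ϕ| = 90° − ε = 90° − 23.20° = 66.80°.

66.80°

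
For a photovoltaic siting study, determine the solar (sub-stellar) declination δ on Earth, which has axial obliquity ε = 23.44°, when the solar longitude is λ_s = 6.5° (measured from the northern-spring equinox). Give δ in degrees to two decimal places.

δ = +2.58°

sin δ = sin ε · sin λ_s = sin 23.44° × sin 6.5° = 0.045031.
δ = arcsin(0.045031) = +2.58°.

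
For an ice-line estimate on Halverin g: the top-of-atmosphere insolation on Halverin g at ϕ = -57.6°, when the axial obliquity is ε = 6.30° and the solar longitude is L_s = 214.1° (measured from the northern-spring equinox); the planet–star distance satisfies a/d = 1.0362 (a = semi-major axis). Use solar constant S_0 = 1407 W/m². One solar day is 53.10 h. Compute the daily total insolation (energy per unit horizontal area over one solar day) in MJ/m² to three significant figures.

Solar declination: sin δ = sin ε · sin L_s = sin 6.30° × sin 214.1° = -0.06152, so δ = -3.527°.
cos h₀ = −tan(-57.6°) tan(-3.527°) = -0.0971, h₀ = 1.6681 rad.
Bracket: h₀ sin ϕ sin δ + cos ϕ cos δ sin h₀ = 1.6681×-0.84433×-0.06152 + 0.53583×0.99811×0.99527 = 0.086646 + 0.532288 = 0.618934.
Inverse-square distance factor (a/d)² = 1.0362² = 1.073710.
Q̄ = (S_0/π) × 1.073710 × [bracket] = (1407/π) × 1.073710 × 0.618934 = 297.63 W/m².
Daily total = Q̄ × 53.10 h × 3600 s/h = 297.63 × 53.10 × 3600 / 10⁶ = 56.89 MJ/m².

56.9 MJ/m²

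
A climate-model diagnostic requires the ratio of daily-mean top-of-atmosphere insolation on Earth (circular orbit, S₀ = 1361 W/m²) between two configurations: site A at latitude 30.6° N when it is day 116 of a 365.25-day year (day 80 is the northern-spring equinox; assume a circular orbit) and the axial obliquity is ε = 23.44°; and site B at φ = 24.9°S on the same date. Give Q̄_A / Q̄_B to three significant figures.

Q̄_A / Q̄_B ≈ 1.40

— Configuration A (φ=+30.6°):
Solar longitude: λ_s = 360° × (116 − 80)/365.25 = 35.483°.
sin δ = sin 23.44° × sin 35.483° = 0.23090, so δ = +13.350°.
cos H₀ = −tan(+30.6°) tan(+13.350°) = -0.1403, H₀ = 1.7116 rad.
Bracket: H₀ sin φ sin δ + cos φ cos δ sin H₀ = 1.7116×0.50904×0.23090 + 0.86074×0.97298×0.99010 = 0.201177 + 0.829192 = 1.030369.
Q̄ = (S₀/π) × [bracket] = (1361/π) × 1.030369 = 446.38 W/m².
— Configuration B (φ=-24.9°):
cos H₀ = −tan(-24.9°) tan(+13.350°) = 0.1102, H₀ = 1.4604 rad.
Bracket: H₀ sin φ sin δ + cos φ cos δ sin H₀ = 1.4604×-0.42104×0.23090 + 0.90704×0.97298×0.99391 = -0.141977 + 0.877157 = 0.735180.
Q̄ = (S₀/π) × [bracket] = (1361/π) × 0.735180 = 318.49 W/m².
Ratio Q̄_A / Q̄_B = 446.38 / 318.49 = 1.402.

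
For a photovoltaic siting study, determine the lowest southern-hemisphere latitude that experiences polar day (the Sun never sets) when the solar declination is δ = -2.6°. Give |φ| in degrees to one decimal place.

|φ| = 87.4°

Polar day requires cos H₀ = −tan φ tan δ ≤ −1, i.e. tan φ tan δ ≥ 1.
The boundary is |tan φ| · |tan δ| = 1, so |φ| = 90° − |δ| = 90° − 2.6° = 87.4° in the southern hemisphere.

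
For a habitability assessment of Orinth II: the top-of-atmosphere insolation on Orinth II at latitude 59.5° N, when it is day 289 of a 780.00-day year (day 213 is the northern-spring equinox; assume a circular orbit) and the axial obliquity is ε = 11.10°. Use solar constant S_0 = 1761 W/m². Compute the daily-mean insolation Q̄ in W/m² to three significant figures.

Q̄ ≈ 372 W/m²

Solar longitude: L_s = 360° × (289 − 213)/780.00 = 35.077°.
sin δ = sin 11.10° × sin 35.077° = 0.11064, so δ = +6.352°.
cos h₀ = −tan(+59.5°) tan(+6.352°) = -0.1890, h₀ = 1.7609 rad.
Bracket: h₀ sin ϕ sin δ + cos ϕ cos δ sin h₀ = 1.7609×0.86163×0.11064 + 0.50754×0.99386×0.98198 = 0.167868 + 0.495334 = 0.663202.
Q̄ = (S_0/π) × [bracket] = (1761/π) × 0.663202 = 371.8 W/m².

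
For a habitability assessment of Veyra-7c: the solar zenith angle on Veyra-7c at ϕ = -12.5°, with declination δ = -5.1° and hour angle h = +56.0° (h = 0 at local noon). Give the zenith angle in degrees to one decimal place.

θ_z = 55.7°

cos θ_z = sin ϕ sin δ + cos ϕ cos δ cos h = 0.019240 + 0.543776 = 0.563016.
θ_z = arccos(0.563016) = 55.7°.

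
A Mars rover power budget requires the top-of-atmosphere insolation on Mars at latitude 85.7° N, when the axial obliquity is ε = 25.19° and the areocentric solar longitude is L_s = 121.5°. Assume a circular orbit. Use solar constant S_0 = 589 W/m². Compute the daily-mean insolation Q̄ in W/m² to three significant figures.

sin δ = sin 25.19° × sin 121.5° = 0.36290, so δ = +21.279°.
cos h₀ = −tan(+85.7°) tan(+21.279°) = -5.1795 ≤ −1 ⇒ polar day, h₀ = π.
Bracket: h₀ sin ϕ sin δ + cos ϕ cos δ sin h₀ = 3.1416×0.99719×0.36290 + 0.07498×0.93183×0.00000 = 1.136883 + 0.000000 = 1.136883.
Q̄ = (S_0/π) × [bracket] = (589/π) × 1.136883 = 213.1 W/m².

Q̄ ≈ 213 W/m²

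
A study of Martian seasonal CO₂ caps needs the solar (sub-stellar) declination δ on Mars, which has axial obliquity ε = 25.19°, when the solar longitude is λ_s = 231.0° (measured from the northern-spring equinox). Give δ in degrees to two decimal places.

sin δ = sin ε · sin λ_s = sin 25.19° × sin 231.0° = -0.330770.
δ = arcsin(-0.330770) = -19.32°.

δ = -19.32°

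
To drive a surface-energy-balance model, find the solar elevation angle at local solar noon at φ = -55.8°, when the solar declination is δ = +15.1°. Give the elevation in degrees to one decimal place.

At local noon the hour angle is zero, so the zenith angle equals |φ − δ| = |-55.8° − (+15.100°)| = 70.900°.
Elevation = 90° − 70.900° = 19.1°.

19.1°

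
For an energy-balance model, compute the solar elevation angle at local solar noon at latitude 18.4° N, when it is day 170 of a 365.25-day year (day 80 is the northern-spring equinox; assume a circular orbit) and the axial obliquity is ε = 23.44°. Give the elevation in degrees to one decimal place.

Solar longitude: λ_s = 360° × (170 − 80)/365.25 = 88.706°.
sin δ = sin 23.44° × sin 88.706° = 0.39769, so δ = +23.434°.
At local noon the hour angle is zero, so the zenith angle equals |φ − δ| = |+18.4° − (+23.434°)| = 5.034°.
Elevation = 90° − 5.034° = 85.0°.

85.0°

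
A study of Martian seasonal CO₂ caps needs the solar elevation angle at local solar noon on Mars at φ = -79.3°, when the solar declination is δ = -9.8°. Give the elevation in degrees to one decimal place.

20.5°

At local noon the hour angle is zero, so the zenith angle equals |φ − δ| = |-79.3° − (-9.800°)| = 69.500°.
Elevation = 90° − 69.500° = 20.5°.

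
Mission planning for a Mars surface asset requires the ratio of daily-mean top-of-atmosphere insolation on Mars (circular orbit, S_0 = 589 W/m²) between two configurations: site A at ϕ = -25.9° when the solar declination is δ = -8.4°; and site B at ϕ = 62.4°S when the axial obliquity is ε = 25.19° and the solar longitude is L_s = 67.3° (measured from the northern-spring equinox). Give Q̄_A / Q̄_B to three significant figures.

Q̄_A / Q̄_B ≈ 31.2

— Configuration A (ϕ=-25.9°):
cos h₀ = −tan(-25.9°) tan(-8.400°) = -0.0717, h₀ = 1.6426 rad.
Bracket: h₀ sin ϕ sin δ + cos ϕ cos δ sin h₀ = 1.6426×-0.43680×-0.14608 + 0.89956×0.98927×0.99743 = 0.104811 + 0.887621 = 0.992432.
Q̄ = (S_0/π) × [bracket] = (589/π) × 0.992432 = 186.07 W/m².
— Configuration B (ϕ=-62.4°):
Solar declination: sin δ = sin ε · sin L_s = sin 25.19° × sin 67.3° = 0.39265, so δ = +23.120°.
cos h₀ = −tan(-62.4°) tan(+23.120°) = 0.8167, h₀ = 0.6152 rad.
Bracket: h₀ sin ϕ sin δ + cos ϕ cos δ sin h₀ = 0.6152×-0.88620×0.39265 + 0.46330×0.91969×0.57712 = -0.214069 + 0.245906 = 0.031837.
Q̄ = (S_0/π) × [bracket] = (589/π) × 0.031837 = 5.9689 W/m².
Ratio Q̄_A / Q̄_B = 186.07 / 5.9689 = 31.17.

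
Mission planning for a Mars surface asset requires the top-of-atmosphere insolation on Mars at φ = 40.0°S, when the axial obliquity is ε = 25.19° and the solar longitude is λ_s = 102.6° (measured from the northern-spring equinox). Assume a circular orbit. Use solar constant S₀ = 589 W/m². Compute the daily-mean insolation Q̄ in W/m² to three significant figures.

Solar declination: sin δ = sin ε · sin λ_s = sin 25.19° × sin 102.6° = 0.41537, so δ = +24.543°.
cos H₀ = −tan(-40.0°) tan(+24.543°) = 0.3832, H₀ = 1.1776 rad.
Bracket: H₀ sin φ sin δ + cos φ cos δ sin H₀ = 1.1776×-0.64279×0.41537 + 0.76604×0.90965×0.92368 = -0.314414 + 0.643646 = 0.329232.
Q̄ = (S₀/π) × [bracket] = (589/π) × 0.329232 = 61.73 W/m².

Q̄ ≈ 61.7 W/m²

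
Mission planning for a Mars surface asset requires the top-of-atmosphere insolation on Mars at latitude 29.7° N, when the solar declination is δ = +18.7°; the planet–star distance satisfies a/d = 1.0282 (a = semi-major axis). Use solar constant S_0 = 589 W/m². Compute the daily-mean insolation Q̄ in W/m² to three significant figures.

cos h₀ = −tan(+29.7°) tan(+18.700°) = -0.1931, h₀ = 1.7651 rad.
Bracket: h₀ sin ϕ sin δ + cos ϕ cos δ sin h₀ = 1.7651×0.49546×0.32061 + 0.86863×0.94721×0.98119 = 0.280385 + 0.807299 = 1.087684.
Inverse-square distance factor (a/d)² = 1.0282² = 1.057195.
Q̄ = (S_0/π) × 1.057195 × [bracket] = (589/π) × 1.057195 × 1.087684 = 215.6 W/m².

Q̄ ≈ 216 W/m²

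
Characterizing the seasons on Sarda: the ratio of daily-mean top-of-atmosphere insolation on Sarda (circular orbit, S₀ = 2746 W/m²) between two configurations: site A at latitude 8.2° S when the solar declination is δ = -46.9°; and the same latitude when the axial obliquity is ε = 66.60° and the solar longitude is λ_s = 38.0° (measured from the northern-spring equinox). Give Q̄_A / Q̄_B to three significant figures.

Q̄_A / Q̄_B ≈ 1.22

— Configuration A (φ=-8.2°):
cos H₀ = −tan(-8.2°) tan(-46.900°) = -0.1540, H₀ = 1.7254 rad.
Bracket: H₀ sin φ sin δ + cos φ cos δ sin H₀ = 1.7254×-0.14263×-0.73016 + 0.98978×0.68327×0.98807 = 0.179688 + 0.668219 = 0.847907.
Q̄ = (S₀/π) × [bracket] = (2746/π) × 0.847907 = 741.14 W/m².
— Configuration B (φ=-8.2°):
Solar declination: sin δ = sin ε · sin λ_s = sin 66.60° × sin 38.0° = 0.56503, so δ = +34.404°.
cos H₀ = −tan(-8.2°) tan(+34.404°) = 0.0987, H₀ = 1.4720 rad.
Bracket: H₀ sin φ sin δ + cos φ cos δ sin H₀ = 1.4720×-0.14263×0.56503 + 0.98978×0.82507×0.99512 = -0.118629 + 0.812653 = 0.694024.
Q̄ = (S₀/π) × [bracket] = (2746/π) × 0.694024 = 606.63 W/m².
Ratio Q̄_A / Q̄_B = 741.14 / 606.63 = 1.222.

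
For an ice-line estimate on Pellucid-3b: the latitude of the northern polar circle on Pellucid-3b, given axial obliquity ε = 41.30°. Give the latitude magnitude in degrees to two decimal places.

48.70°

The polar circle is the lowest latitude that experiences at least one full rotation of continuous daylight at the northern-summer solstice; it lies at |φ| = 90° − ε = 90° − 41.30° = 48.70°.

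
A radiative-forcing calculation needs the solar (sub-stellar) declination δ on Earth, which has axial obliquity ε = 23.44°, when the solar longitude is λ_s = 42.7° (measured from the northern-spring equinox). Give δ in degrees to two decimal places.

δ = +15.65°

sin δ = sin ε · sin λ_s = sin 23.44° × sin 42.7° = 0.269764.
δ = arcsin(0.269764) = +15.65°.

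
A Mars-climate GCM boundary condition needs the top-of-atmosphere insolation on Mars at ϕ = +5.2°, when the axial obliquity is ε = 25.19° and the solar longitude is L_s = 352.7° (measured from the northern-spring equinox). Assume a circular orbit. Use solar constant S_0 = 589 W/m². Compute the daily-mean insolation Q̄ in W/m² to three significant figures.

Q̄ ≈ 185 W/m²

Solar declination: sin δ = sin ε · sin L_s = sin 25.19° × sin 352.7° = -0.05408, so δ = -3.100°.
cos h₀ = −tan(+5.2°) tan(-3.100°) = 0.0049, h₀ = 1.5659 rad.
Bracket: h₀ sin ϕ sin δ + cos ϕ cos δ sin h₀ = 1.5659×0.09063×-0.05408 + 0.99588×0.99854×0.99999 = -0.007675 + 0.994416 = 0.986741.
Q̄ = (S_0/π) × [bracket] = (589/π) × 0.986741 = 185.0 W/m².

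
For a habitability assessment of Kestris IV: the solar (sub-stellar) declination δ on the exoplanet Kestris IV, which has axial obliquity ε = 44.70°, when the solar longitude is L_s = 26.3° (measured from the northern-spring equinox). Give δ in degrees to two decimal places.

sin δ = sin ε · sin L_s = sin 44.70° × sin 26.3° = 0.311654.
δ = arcsin(0.311654) = +18.16°.

δ = +18.16°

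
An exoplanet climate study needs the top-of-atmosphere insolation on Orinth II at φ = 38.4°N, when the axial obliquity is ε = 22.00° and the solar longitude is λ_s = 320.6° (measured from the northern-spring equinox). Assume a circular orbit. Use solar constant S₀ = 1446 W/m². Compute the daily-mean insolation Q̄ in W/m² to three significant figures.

Solar declination: sin δ = sin ε · sin λ_s = sin 22.00° × sin 320.6° = -0.23777, so δ = -13.755°.
cos H₀ = −tan(+38.4°) tan(-13.755°) = 0.1940, H₀ = 1.3755 rad.
Bracket: H₀ sin φ sin δ + cos φ cos δ sin H₀ = 1.3755×0.62115×-0.23777 + 0.78369×0.97132×0.98100 = -0.203149 + 0.746751 = 0.543602.
Q̄ = (S₀/π) × [bracket] = (1446/π) × 0.543602 = 250.2 W/m².

Q̄ ≈ 250 W/m²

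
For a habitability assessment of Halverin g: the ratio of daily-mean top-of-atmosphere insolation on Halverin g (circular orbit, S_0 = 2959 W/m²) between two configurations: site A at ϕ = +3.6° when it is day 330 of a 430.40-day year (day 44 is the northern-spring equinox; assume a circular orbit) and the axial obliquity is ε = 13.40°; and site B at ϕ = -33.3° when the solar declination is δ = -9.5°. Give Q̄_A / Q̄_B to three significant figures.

Q̄_A / Q̄_B ≈ 0.986

— Configuration A (ϕ=+3.6°):
Solar longitude: L_s = 360° × (330 − 44)/430.40 = 239.219°.
sin δ = sin 13.40° × sin 239.219° = -0.19910, so δ = -11.484°.
cos h₀ = −tan(+3.6°) tan(-11.484°) = 0.0128, h₀ = 1.5580 rad.
Bracket: h₀ sin ϕ sin δ + cos ϕ cos δ sin h₀ = 1.5580×0.06279×-0.19910 + 0.99803×0.97998×0.99992 = -0.019477 + 0.977971 = 0.958494.
Q̄ = (S_0/π) × [bracket] = (2959/π) × 0.958494 = 902.79 W/m².
— Configuration B (ϕ=-33.3°):
cos h₀ = −tan(-33.3°) tan(-9.500°) = -0.1099, h₀ = 1.6809 rad.
Bracket: h₀ sin ϕ sin δ + cos ϕ cos δ sin h₀ = 1.6809×-0.54902×-0.16505 + 0.83581×0.98629×0.99394 = 0.152316 + 0.819355 = 0.971671.
Q̄ = (S_0/π) × [bracket] = (2959/π) × 0.971671 = 915.20 W/m².
Ratio Q̄_A / Q̄_B = 902.79 / 915.20 = 0.9864.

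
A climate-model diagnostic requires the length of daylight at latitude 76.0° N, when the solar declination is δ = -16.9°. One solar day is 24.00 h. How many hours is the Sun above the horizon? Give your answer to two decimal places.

cos H₀ = −tan φ · tan δ = 1.2186 ≥ 1, so the Sun never rises (polar night) and H₀ = 0.
Daylight = 2H₀/(2π) × 24.00 h = (0.0000/π) × 24.00 = 0.00 h.

0.00 h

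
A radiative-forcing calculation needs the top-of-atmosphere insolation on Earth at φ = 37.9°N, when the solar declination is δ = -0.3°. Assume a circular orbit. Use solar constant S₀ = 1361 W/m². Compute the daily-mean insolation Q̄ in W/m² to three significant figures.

cos H₀ = −tan(+37.9°) tan(-0.300°) = 0.0041, H₀ = 1.5667 rad.
Bracket: H₀ sin φ sin δ + cos φ cos δ sin H₀ = 1.5667×0.61429×-0.00524 + 0.78908×0.99999×0.99999 = -0.005043 + 0.789064 = 0.784021.
Q̄ = (S₀/π) × [bracket] = (1361/π) × 0.784021 = 339.7 W/m².

Q̄ ≈ 340 W/m²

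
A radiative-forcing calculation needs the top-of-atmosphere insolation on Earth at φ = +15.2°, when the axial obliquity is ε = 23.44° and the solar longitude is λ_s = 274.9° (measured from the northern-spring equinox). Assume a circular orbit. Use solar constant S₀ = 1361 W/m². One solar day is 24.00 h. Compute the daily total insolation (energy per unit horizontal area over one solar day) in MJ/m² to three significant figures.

Solar declination: sin δ = sin ε · sin λ_s = sin 23.44° × sin 274.9° = -0.39633, so δ = -23.349°.
cos H₀ = −tan(+15.2°) tan(-23.349°) = 0.1173, H₀ = 1.4532 rad.
Bracket: H₀ sin φ sin δ + cos φ cos δ sin H₀ = 1.4532×0.26219×-0.39633 + 0.96502×0.91811×0.99310 = -0.151007 + 0.879881 = 0.728874.
Q̄ = (S₀/π) × [bracket] = (1361/π) × 0.728874 = 315.76 W/m².
Daily total = Q̄ × 24.00 h × 3600 s/h = 315.76 × 24.00 × 3600 / 10⁶ = 27.28 MJ/m².

27.3 MJ/m²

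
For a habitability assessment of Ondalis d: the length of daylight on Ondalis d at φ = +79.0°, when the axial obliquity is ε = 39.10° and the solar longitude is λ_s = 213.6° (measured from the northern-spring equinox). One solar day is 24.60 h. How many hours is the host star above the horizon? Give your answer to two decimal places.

0.00 h

Solar declination: sin δ = sin ε · sin λ_s = sin 39.10° × sin 213.6° = -0.34901, so δ = -20.427°.
cos H₀ = −tan φ · tan δ = 1.9160 ≥ 1, so the host star never rises (polar night) and H₀ = 0.
Daylight = 2H₀/(2π) × 24.60 h = (0.0000/π) × 24.60 = 0.00 h.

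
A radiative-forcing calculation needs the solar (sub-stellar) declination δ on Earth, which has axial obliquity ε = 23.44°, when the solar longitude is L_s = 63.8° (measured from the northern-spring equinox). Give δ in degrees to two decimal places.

δ = +20.91°

sin δ = sin ε · sin L_s = sin 23.44° × sin 63.8° = 0.356919.
δ = arcsin(0.356919) = +20.91°.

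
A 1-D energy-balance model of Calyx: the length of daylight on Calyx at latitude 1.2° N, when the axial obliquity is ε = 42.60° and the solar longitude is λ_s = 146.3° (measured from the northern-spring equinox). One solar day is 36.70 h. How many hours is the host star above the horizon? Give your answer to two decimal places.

Solar declination: sin δ = sin ε · sin λ_s = sin 42.60° × sin 146.3° = 0.37556, so δ = +22.059°.
cos H₀ = −tan φ · tan δ = −tan(+1.2°) × tan(+22.059°) = -0.0085, so H₀ = 1.5793 rad = 90.49°.
Daylight = 2H₀/(2π) × 36.70 h = (1.5793/π) × 36.70 = 18.45 h.

18.45 h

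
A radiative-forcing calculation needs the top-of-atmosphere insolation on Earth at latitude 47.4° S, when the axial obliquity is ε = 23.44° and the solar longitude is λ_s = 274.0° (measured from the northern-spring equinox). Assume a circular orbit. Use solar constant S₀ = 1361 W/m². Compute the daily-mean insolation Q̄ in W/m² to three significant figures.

Q̄ ≈ 498 W/m²

Solar declination: sin δ = sin ε · sin λ_s = sin 23.44° × sin 274.0° = -0.39682, so δ = -23.380°.
cos H₀ = −tan(-47.4°) tan(-23.380°) = -0.4701, H₀ = 2.0602 rad.
Bracket: H₀ sin φ sin δ + cos φ cos δ sin H₀ = 2.0602×-0.73610×-0.39682 + 0.67688×0.91790×0.88259 = 0.601783 + 0.548360 = 1.150143.
Q̄ = (S₀/π) × [bracket] = (1361/π) × 1.150143 = 498.3 W/m².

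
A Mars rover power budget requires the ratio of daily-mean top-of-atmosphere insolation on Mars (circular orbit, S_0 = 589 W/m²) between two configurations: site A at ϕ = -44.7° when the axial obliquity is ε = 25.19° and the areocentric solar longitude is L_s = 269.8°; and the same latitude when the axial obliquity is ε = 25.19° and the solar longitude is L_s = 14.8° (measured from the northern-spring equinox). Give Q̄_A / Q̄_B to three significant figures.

— Configuration A (ϕ=-44.7°):
sin δ = sin 25.19° × sin 269.8° = -0.42562, so δ = -25.190°.
cos h₀ = −tan(-44.7°) tan(-25.190°) = -0.4654, h₀ = 2.0549 rad.
Bracket: h₀ sin ϕ sin δ + cos ϕ cos δ sin h₀ = 2.0549×-0.70339×-0.42562 + 0.71080×0.90490×0.88508 = 0.615189 + 0.569286 = 1.184475.
Q̄ = (S_0/π) × [bracket] = (589/π) × 1.184475 = 222.07 W/m².
— Configuration B (ϕ=-44.7°):
Solar declination: sin δ = sin ε · sin L_s = sin 25.19° × sin 14.8° = 0.10872, so δ = +6.242°.
cos h₀ = −tan(-44.7°) tan(+6.242°) = 0.1082, h₀ = 1.4624 rad.
Bracket: h₀ sin ϕ sin δ + cos ϕ cos δ sin h₀ = 1.4624×-0.70339×0.10872 + 0.71080×0.99407×0.99413 = -0.111833 + 0.702437 = 0.590604.
Q̄ = (S_0/π) × [bracket] = (589/π) × 0.590604 = 110.73 W/m².
Ratio Q̄_A / Q̄_B = 222.07 / 110.73 = 2.006.

Q̄_A / Q̄_B ≈ 2.01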